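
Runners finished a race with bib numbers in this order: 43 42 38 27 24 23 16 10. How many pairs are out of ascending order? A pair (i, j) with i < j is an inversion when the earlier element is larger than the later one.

Count, for each position, how many later elements it exceeds:
43: 7
42: 6
38: 5
27: 4
24: 3
23: 2
16: 1
10: 0
Sum: 7 + 6 + 5 + 4 + 3 + 2 + 1 + 0 = 28

28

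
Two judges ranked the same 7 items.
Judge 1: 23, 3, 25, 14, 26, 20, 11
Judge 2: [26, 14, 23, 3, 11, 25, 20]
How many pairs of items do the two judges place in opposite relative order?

Assign each item its position (1..7) in the first ordering, then rewrite the second ordering as that position sequence:
positions: 23→1, 3→2, 25→3, 14→4, 26→5, 20→6, 11→7
second ordering as positions: [5, 4, 1, 2, 7, 3, 6]
Discordant pairs = inversions in this position sequence.
5: 4, 1, 2, 3 → 4
4: 1, 2, 3 → 3
1: 0
2: 0
7: 3, 6 → 2
3: 0
6: 0
Total: 4 + 3 + 0 + 0 + 2 + 0 + 0 = 9

There are 9 discordant pairs.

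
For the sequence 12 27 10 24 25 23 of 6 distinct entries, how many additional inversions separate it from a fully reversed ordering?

Maximum inversions for 6 distinct elements is C(6, 2) = 6·5/2 = 15.
Current inversions — for each element, count later smaller elements:
12: 1
27: 4
10: 0
24: 1
25: 1
23: 0
Current total: 1 + 4 + 0 + 1 + 1 + 0 = 7
Shortfall: 15 − 7 = 8

8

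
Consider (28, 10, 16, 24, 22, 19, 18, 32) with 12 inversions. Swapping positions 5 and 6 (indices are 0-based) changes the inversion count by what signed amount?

Positions 5 and 6 hold 19 and 18; after swapping, the array is [28, 10, 16, 24, 22, 18, 19, 32].
For each element, count later entries that are smaller:
28 → 10, 16, 24, 22, 18, 19 → 6
10 → none → 0
16 → none → 0
24 → 22, 18, 19 → 3
22 → 18, 19 → 2
18 → none → 0
19 → none → 0
32 → none → 0
Sum: 6 + 0 + 0 + 3 + 2 + 0 + 0 + 0 = 11
Change: 11 − 12 = -1

-1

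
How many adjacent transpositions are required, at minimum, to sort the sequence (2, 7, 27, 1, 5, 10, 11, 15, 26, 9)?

14 swaps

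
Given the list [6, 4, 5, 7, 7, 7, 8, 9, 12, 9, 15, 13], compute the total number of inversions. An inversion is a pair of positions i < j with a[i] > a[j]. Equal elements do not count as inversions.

Element-by-element contributions:
6: 2
4: 0
5: 0
7: 0
7: 0
7: 0
8: 0
9: 0
12: 1
9: 0
15: 1
13: 0
Sum: 2 + 0 + 0 + 0 + 0 + 0 + 0 + 0 + 1 + 0 + 1 + 0 = 4

4 inversions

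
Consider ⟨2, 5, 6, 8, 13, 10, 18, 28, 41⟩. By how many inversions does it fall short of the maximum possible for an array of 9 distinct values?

Maximum inversions for 9 distinct elements is C(9, 2) = 9·8/2 = 36.
Current inversions — for each element, count later smaller elements:
2: 0
5: 0
6: 0
8: 0
13: 1
10: 0
18: 0
28: 0
41: 0
Current total: 0 + 0 + 0 + 0 + 1 + 0 + 0 + 0 + 0 = 1
Shortfall: 36 − 1 = 35

35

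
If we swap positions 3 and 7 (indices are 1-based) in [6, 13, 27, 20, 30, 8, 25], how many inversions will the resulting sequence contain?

Positions 3 and 7 hold 27 and 25; after swapping, the array is [6, 13, 25, 20, 30, 8, 27].
Element-by-element contributions:
6: 0
13: 1
25: 2
20: 1
30: 2
8: 0
27: 0
Sum: 0 + 1 + 2 + 1 + 2 + 0 + 0 = 6

Inversions: 6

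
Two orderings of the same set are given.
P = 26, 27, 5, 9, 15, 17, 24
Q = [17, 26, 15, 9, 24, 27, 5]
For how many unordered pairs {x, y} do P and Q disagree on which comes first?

12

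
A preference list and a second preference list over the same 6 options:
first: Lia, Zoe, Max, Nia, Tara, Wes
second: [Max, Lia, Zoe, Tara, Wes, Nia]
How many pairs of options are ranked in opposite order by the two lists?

4 pairs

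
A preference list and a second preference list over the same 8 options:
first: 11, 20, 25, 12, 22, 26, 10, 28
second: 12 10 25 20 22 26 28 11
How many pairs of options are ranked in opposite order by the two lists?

14

Assign each item its position (1..8) in the first ordering, then rewrite the second ordering as that position sequence:
positions: 11→1, 20→2, 25→3, 12→4, 22→5, 26→6, 10→7, 28→8
second ordering as positions: [4, 7, 3, 2, 5, 6, 8, 1]
Discordant pairs = inversions in this position sequence.
4: 3, 2, 1 → 3
7: 3, 2, 5, 6, 1 → 5
3: 2, 1 → 2
2: 1 → 1
5: 1 → 1
6: 1 → 1
8: 1 → 1
1: 0
Total: 3 + 5 + 2 + 1 + 1 + 1 + 1 + 0 = 14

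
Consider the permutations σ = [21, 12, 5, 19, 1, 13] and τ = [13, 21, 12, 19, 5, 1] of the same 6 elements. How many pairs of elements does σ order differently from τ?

Assign each item its position (1..6) in the first ordering, then rewrite the second ordering as that position sequence:
positions: 21→1, 12→2, 5→3, 19→4, 1→5, 13→6
second ordering as positions: [6, 1, 2, 4, 3, 5]
Discordant pairs = inversions in this position sequence.
6: 1, 2, 4, 3, 5 → 5
1: 0
2: 0
4: 3 → 1
3: 0
5: 0
Total: 5 + 0 + 0 + 1 + 0 + 0 = 6

6 discordant pairs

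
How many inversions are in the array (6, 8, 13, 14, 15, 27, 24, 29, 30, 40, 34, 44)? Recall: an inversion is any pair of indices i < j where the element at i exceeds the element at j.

2 inversions

Count, for each position, how many later elements it exceeds:
6: 0
8: 0
13: 0
14: 0
15: 0
27: 1
24: 0
29: 0
30: 0
40: 1
34: 0
44: 0
Sum: 0 + 0 + 0 + 0 + 0 + 1 + 0 + 0 + 0 + 1 + 0 + 0 = 2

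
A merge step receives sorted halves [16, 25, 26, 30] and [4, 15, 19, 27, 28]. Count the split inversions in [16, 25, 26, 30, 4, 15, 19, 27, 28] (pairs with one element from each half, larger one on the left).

Split inversions: 13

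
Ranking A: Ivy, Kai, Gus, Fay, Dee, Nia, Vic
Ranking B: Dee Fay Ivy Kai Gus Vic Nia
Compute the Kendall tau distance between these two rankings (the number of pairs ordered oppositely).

Assign each item its position (1..7) in the first ordering, then rewrite the second ordering as that position sequence:
positions: Ivy→1, Kai→2, Gus→3, Fay→4, Dee→5, Nia→6, Vic→7
second ordering as positions: [5, 4, 1, 2, 3, 7, 6]
Discordant pairs = inversions in this position sequence.
5: 4, 1, 2, 3 → 4
4: 1, 2, 3 → 3
1: 0
2: 0
3: 0
7: 6 → 1
6: 0
Total: 4 + 3 + 0 + 0 + 0 + 1 + 0 = 8

8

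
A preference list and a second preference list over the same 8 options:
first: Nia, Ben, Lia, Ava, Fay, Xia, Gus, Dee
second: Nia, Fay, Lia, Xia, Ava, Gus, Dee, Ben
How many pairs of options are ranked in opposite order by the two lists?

Assign each item its position (1..8) in the first ordering, then rewrite the second ordering as that position sequence:
positions: Nia→1, Ben→2, Lia→3, Ava→4, Fay→5, Xia→6, Gus→7, Dee→8
second ordering as positions: [1, 5, 3, 6, 4, 7, 8, 2]
Discordant pairs = inversions in this position sequence.
1: 0
5: 3, 4, 2 → 3
3: 2 → 1
6: 4, 2 → 2
4: 2 → 1
7: 2 → 1
8: 2 → 1
2: 0
Total: 0 + 3 + 1 + 2 + 1 + 1 + 1 + 0 = 9

There are 9 pairs.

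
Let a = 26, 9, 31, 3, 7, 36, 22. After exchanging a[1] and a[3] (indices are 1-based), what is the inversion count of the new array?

11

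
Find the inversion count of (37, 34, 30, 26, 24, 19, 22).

Element-by-element contributions:
37 → 34, 30, 26, 24, 19, 22 → 6
34 → 30, 26, 24, 19, 22 → 5
30 → 26, 24, 19, 22 → 4
26 → 24, 19, 22 → 3
24 → 19, 22 → 2
19 → none → 0
22 → none → 0
Sum: 6 + 5 + 4 + 3 + 2 + 0 + 0 = 20

20 inversions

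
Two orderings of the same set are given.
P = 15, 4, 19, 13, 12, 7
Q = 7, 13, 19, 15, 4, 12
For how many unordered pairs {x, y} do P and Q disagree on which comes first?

10 disagreeing pairs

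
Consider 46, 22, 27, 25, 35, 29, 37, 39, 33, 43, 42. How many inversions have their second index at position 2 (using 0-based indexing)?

1 such element

The element at index 2 is 27.
Elements before it: 46, 22
Those larger than 27: 46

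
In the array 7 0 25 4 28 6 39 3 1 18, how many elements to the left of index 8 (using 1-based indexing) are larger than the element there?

The element at index 8 is 3.
Elements before it: 7, 0, 25, 4, 28, 6, 39
Those larger than 3: 7, 25, 4, 28, 6, 39

6 such elements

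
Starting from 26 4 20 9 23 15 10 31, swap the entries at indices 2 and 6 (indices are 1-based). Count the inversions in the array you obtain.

15

Positions 2 and 6 hold 4 and 15; after swapping, the array is [26, 15, 20, 9, 23, 4, 10, 31].
Count, for each position, how many later elements it exceeds:
26 → 15, 20, 9, 23, 4, 10 → 6
15 → 9, 4, 10 → 3
20 → 9, 4, 10 → 3
9 → 4 → 1
23 → 4, 10 → 2
4 → none → 0
10 → none → 0
31 → none → 0
Sum: 6 + 3 + 3 + 1 + 2 + 0 + 0 + 0 = 15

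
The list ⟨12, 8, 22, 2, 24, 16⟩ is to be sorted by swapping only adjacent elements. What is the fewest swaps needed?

Swaps: 6

Each adjacent swap fixes exactly one inversion, so the minimum swap count equals the number of inversions.
Count inversions — for each element, later elements that are smaller:
12: 8, 2 → 2
8: 2 → 1
22: 2, 16 → 2
2: none → 0
24: 16 → 1
16: none → 0
Total inversions: 2 + 1 + 2 + 0 + 1 + 0 = 6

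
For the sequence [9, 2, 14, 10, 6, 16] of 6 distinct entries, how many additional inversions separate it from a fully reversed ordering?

10

Maximum inversions for 6 distinct elements is C(6, 2) = 6·5/2 = 15.
Current inversions — for each element, count later smaller elements:
9: 2
2: 0
14: 2
10: 1
6: 0
16: 0
Current total: 2 + 0 + 2 + 1 + 0 + 0 = 5
Shortfall: 15 − 5 = 10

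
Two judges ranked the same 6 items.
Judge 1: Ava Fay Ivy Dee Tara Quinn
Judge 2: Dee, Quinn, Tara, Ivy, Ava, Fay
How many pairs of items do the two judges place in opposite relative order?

Assign each item its position (1..6) in the first ordering, then rewrite the second ordering as that position sequence:
positions: Ava→1, Fay→2, Ivy→3, Dee→4, Tara→5, Quinn→6
second ordering as positions: [4, 6, 5, 3, 1, 2]
Discordant pairs = inversions in this position sequence.
4: 3, 1, 2 → 3
6: 5, 3, 1, 2 → 4
5: 3, 1, 2 → 3
3: 1, 2 → 2
1: 0
2: 0
Total: 3 + 4 + 3 + 2 + 0 + 0 = 12

12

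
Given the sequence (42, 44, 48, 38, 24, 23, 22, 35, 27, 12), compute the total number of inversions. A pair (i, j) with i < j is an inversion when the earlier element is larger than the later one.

36 out-of-order pairs

Sweep left to right; for each value list the smaller values that follow it:
42: 7
44: 7
48: 7
38: 6
24: 3
23: 2
22: 1
35: 2
27: 1
12: 0
Sum: 7 + 7 + 7 + 6 + 3 + 2 + 1 + 2 + 1 + 0 = 36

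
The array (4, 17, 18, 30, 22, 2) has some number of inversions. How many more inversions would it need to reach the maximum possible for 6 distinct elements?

9

Maximum inversions for 6 distinct elements is C(6, 2) = 6·5/2 = 15.
Current inversions — for each element, count later smaller elements:
4: 1
17: 1
18: 1
30: 2
22: 1
2: 0
Current total: 1 + 1 + 1 + 2 + 1 + 0 = 6
Shortfall: 15 − 6 = 9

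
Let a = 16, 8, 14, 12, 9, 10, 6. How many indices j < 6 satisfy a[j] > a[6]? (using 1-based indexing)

The element at index 6 is 10.
Elements before it: 16, 8, 14, 12, 9
Those larger than 10: 16, 14, 12

3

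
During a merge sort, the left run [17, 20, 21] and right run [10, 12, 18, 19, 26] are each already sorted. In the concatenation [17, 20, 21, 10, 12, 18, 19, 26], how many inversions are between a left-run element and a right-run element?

10 cross-inversions

Take each right-half value and tally the left-half values above it:
r = 10: 17, 20, 21 → 3
r = 12: 17, 20, 21 → 3
r = 18: 20, 21 → 2
r = 19: 20, 21 → 2
r = 26: none → 0
Cross-inversions: 3 + 3 + 2 + 2 + 0 = 10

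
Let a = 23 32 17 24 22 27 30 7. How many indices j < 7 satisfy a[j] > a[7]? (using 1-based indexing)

1

The element at index 7 is 30.
Elements before it: 23, 32, 17, 24, 22, 27
Those larger than 30: 32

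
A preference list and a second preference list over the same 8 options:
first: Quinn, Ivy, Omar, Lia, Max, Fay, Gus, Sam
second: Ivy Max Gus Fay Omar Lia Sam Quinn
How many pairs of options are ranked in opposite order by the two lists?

14 pairs

Assign each item its position (1..8) in the first ordering, then rewrite the second ordering as that position sequence:
positions: Quinn→1, Ivy→2, Omar→3, Lia→4, Max→5, Fay→6, Gus→7, Sam→8
second ordering as positions: [2, 5, 7, 6, 3, 4, 8, 1]
Discordant pairs = inversions in this position sequence.
2: 1 → 1
5: 3, 4, 1 → 3
7: 6, 3, 4, 1 → 4
6: 3, 4, 1 → 3
3: 1 → 1
4: 1 → 1
8: 1 → 1
1: 0
Total: 1 + 3 + 4 + 3 + 1 + 1 + 1 + 0 = 14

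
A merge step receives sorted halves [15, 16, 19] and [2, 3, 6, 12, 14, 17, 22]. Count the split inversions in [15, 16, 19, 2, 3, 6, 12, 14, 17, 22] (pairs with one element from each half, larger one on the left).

16 cross-inversions

Take each right-half value and tally the left-half values above it:
r = 2: 15, 16, 19 → 3
r = 3: 15, 16, 19 → 3
r = 6: 15, 16, 19 → 3
r = 12: 15, 16, 19 → 3
r = 14: 15, 16, 19 → 3
r = 17: 19 → 1
r = 22: none → 0
Cross-inversions: 3 + 3 + 3 + 3 + 3 + 1 + 0 = 16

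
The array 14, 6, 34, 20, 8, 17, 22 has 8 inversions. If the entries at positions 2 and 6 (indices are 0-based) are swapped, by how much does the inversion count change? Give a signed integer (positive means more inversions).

-1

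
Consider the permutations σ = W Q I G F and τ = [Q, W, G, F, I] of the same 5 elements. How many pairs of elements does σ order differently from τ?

Assign each item its position (1..5) in the first ordering, then rewrite the second ordering as that position sequence:
positions: W→1, Q→2, I→3, G→4, F→5
second ordering as positions: [2, 1, 4, 5, 3]
Discordant pairs = inversions in this position sequence.
2: 1 → 1
1: 0
4: 3 → 1
5: 3 → 1
3: 0
Total: 1 + 0 + 1 + 1 + 0 = 3

3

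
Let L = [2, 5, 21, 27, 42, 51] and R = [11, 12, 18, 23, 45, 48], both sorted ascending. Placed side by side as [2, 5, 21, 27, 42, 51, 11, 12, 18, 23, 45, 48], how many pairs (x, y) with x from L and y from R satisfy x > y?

17 split inversions

Take each right-half value and tally the left-half values above it:
r = 11: 21, 27, 42, 51 → 4
r = 12: 21, 27, 42, 51 → 4
r = 18: 21, 27, 42, 51 → 4
r = 23: 27, 42, 51 → 3
r = 45: 51 → 1
r = 48: 51 → 1
Cross-inversions: 4 + 4 + 4 + 3 + 1 + 1 = 17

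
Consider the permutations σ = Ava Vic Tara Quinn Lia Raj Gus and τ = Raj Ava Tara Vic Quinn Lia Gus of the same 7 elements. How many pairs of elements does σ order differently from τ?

6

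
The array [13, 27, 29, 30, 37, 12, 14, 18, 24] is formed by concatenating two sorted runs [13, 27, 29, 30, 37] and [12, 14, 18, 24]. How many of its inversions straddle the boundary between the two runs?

17

Count, for every r in R, how many entries of L exceed r:
r = 12: 13, 27, 29, 30, 37 → 5
r = 14: 27, 29, 30, 37 → 4
r = 18: 27, 29, 30, 37 → 4
r = 24: 27, 29, 30, 37 → 4
Cross-inversions: 5 + 4 + 4 + 4 = 17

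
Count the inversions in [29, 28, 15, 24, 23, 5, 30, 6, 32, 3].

There are 28 out-of-order pairs.

For each element, count later entries that are smaller:
29: 7
28: 6
15: 3
24: 4
23: 3
5: 1
30: 2
6: 1
32: 1
3: 0
Sum: 7 + 6 + 3 + 4 + 3 + 1 + 2 + 1 + 1 + 0 = 28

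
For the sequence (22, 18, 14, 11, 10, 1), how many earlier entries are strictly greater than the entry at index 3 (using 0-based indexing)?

3 such elements

The element at index 3 is 11.
Elements before it: 22, 18, 14
Those larger than 11: 22, 18, 14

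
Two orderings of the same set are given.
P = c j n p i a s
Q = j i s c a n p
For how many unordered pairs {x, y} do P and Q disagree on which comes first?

There are 10 disagreeing pairs.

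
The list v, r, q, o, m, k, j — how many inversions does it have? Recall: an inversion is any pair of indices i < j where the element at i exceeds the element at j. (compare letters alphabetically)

Element-by-element contributions:
v → r, q, o, m, k, j → 6
r → q, o, m, k, j → 5
q → o, m, k, j → 4
o → m, k, j → 3
m → k, j → 2
k → j → 1
j → none → 0
Sum: 6 + 5 + 4 + 3 + 2 + 1 + 0 = 21

21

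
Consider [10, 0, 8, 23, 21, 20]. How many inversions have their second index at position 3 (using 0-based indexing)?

0

The element at index 3 is 23.
Elements before it: 10, 0, 8
None of them are larger than 23.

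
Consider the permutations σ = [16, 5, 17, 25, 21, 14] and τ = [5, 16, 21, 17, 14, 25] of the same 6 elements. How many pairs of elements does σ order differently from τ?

Assign each item its position (1..6) in the first ordering, then rewrite the second ordering as that position sequence:
positions: 16→1, 5→2, 17→3, 25→4, 21→5, 14→6
second ordering as positions: [2, 1, 5, 3, 6, 4]
Discordant pairs = inversions in this position sequence.
2: 1 → 1
1: 0
5: 3, 4 → 2
3: 0
6: 4 → 1
4: 0
Total: 1 + 0 + 2 + 0 + 1 + 0 = 4

There are 4 discordant pairs.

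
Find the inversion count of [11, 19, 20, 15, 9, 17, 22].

Count, for each position, how many later elements it exceeds:
11 → 9 → 1
19 → 15, 9, 17 → 3
20 → 15, 9, 17 → 3
15 → 9 → 1
9 → none → 0
17 → none → 0
22 → none → 0
Sum: 1 + 3 + 3 + 1 + 0 + 0 + 0 = 8

8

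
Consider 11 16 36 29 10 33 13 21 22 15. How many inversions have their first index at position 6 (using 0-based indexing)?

The element at index 6 is 13.
Elements after it: 21, 22, 15
None of them are smaller than 13.

0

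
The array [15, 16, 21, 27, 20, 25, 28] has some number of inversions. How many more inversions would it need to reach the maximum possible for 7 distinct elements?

Maximum inversions for 7 distinct elements is C(7, 2) = 7·6/2 = 21.
Current inversions — for each element, count later smaller elements:
15: 0
16: 0
21: 1
27: 2
20: 0
25: 0
28: 0
Current total: 0 + 0 + 1 + 2 + 0 + 0 + 0 = 3
Shortfall: 21 − 3 = 18

18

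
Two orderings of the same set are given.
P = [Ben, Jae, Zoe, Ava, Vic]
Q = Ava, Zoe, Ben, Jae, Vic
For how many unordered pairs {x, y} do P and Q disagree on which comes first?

5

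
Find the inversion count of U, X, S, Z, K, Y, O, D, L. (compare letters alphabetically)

Sweep left to right; for each value list the smaller values that follow it:
U → S, K, O, D, L → 5
X → S, K, O, D, L → 5
S → K, O, D, L → 4
Z → K, Y, O, D, L → 5
K → D → 1
Y → O, D, L → 3
O → D, L → 2
D → none → 0
L → none → 0
Sum: 5 + 5 + 4 + 5 + 1 + 3 + 2 + 0 + 0 = 25

25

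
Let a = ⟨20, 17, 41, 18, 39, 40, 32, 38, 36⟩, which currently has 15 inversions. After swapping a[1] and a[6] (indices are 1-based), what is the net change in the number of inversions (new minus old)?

+3

Positions 1 and 6 hold 20 and 40; after swapping, the array is [40, 17, 41, 18, 39, 20, 32, 38, 36].
Count, for each position, how many later elements it exceeds:
40: 7
17: 0
41: 6
18: 0
39: 4
20: 0
32: 0
38: 1
36: 0
Sum: 7 + 0 + 6 + 0 + 4 + 0 + 0 + 1 + 0 = 18
Change: 18 − 15 = +3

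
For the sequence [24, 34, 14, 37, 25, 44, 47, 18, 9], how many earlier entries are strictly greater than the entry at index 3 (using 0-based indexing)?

0

The element at index 3 is 37.
Elements before it: 24, 34, 14
None of them are larger than 37.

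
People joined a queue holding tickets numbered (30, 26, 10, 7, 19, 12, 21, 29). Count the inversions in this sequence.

Count, for each position, how many later elements it exceeds:
30: 7
26: 5
10: 1
7: 0
19: 1
12: 0
21: 0
29: 0
Sum: 7 + 5 + 1 + 0 + 1 + 0 + 0 + 0 = 14

14 inversions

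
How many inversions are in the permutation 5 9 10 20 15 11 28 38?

3 out-of-order pairs

Sweep left to right; for each value list the smaller values that follow it:
5 → none → 0
9 → none → 0
10 → none → 0
20 → 15, 11 → 2
15 → 11 → 1
11 → none → 0
28 → none → 0
38 → none → 0
Sum: 0 + 0 + 0 + 2 + 1 + 0 + 0 + 0 = 3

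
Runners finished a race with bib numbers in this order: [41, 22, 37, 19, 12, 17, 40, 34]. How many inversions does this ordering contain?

For each element, count later entries that are smaller:
41: 7
22: 3
37: 4
19: 2
12: 0
17: 0
40: 1
34: 0
Sum: 7 + 3 + 4 + 2 + 0 + 0 + 1 + 0 = 17

17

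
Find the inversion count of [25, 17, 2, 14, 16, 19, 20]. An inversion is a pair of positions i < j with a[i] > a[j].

Out-of-order index pairs (1-indexed):
(1,2): 25 > 17
(1,3): 25 > 2
(1,4): 25 > 14
(1,5): 25 > 16
(1,6): 25 > 19
(1,7): 25 > 20
(2,3): 17 > 2
(2,4): 17 > 14
(2,5): 17 > 16
That's 9 pairs.

9 inversions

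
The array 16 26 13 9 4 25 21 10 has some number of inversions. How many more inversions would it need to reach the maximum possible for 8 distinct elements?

Maximum inversions for 8 distinct elements is C(8, 2) = 8·7/2 = 28.
Current inversions — for each element, count later smaller elements:
16: 4
26: 6
13: 3
9: 1
4: 0
25: 2
21: 1
10: 0
Current total: 4 + 6 + 3 + 1 + 0 + 2 + 1 + 0 = 17
Shortfall: 28 − 17 = 11

11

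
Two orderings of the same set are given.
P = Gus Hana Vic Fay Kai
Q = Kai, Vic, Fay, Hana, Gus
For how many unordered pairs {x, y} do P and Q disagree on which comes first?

Assign each item its position (1..5) in the first ordering, then rewrite the second ordering as that position sequence:
positions: Gus→1, Hana→2, Vic→3, Fay→4, Kai→5
second ordering as positions: [5, 3, 4, 2, 1]
Discordant pairs = inversions in this position sequence.
5: 3, 4, 2, 1 → 4
3: 2, 1 → 2
4: 2, 1 → 2
2: 1 → 1
1: 0
Total: 4 + 2 + 2 + 1 + 0 = 9

9 disagreeing pairs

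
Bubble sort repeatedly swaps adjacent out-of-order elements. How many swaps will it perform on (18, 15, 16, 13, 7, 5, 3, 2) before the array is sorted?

Minimum adjacent swaps = number of inversions (each swap of adjacent out-of-order elements removes one inversion and no swap can remove more).
Count inversions — for each element, later elements that are smaller:
18: 15, 16, 13, 7, 5, 3, 2 → 7
15: 13, 7, 5, 3, 2 → 5
16: 13, 7, 5, 3, 2 → 5
13: 7, 5, 3, 2 → 4
7: 5, 3, 2 → 3
5: 3, 2 → 2
3: 2 → 1
2: none → 0
Total inversions: 7 + 5 + 5 + 4 + 3 + 2 + 1 + 0 = 27

Adjacent swaps: 27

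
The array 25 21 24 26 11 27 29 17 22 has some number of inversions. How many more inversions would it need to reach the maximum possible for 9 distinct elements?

Maximum inversions for 9 distinct elements is C(9, 2) = 9·8/2 = 36.
Current inversions — for each element, count later smaller elements:
25: 5
21: 2
24: 3
26: 3
11: 0
27: 2
29: 2
17: 0
22: 0
Current total: 5 + 2 + 3 + 3 + 0 + 2 + 2 + 0 + 0 = 17
Shortfall: 36 − 17 = 19

19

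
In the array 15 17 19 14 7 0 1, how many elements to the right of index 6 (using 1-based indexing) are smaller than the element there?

The element at index 6 is 0.
Elements after it: 1
None of them are smaller than 0.

0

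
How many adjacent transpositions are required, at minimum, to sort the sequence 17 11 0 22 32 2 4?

Minimum adjacent swaps = number of inversions (each swap of adjacent out-of-order elements removes one inversion and no swap can remove more).
Count inversions — for each element, later elements that are smaller:
17: 11, 0, 2, 4 → 4
11: 0, 2, 4 → 3
0: none → 0
22: 2, 4 → 2
32: 2, 4 → 2
2: none → 0
4: none → 0
Total inversions: 4 + 3 + 0 + 2 + 2 + 0 + 0 = 11

Swaps: 11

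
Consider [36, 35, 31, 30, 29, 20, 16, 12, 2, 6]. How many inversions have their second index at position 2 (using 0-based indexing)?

2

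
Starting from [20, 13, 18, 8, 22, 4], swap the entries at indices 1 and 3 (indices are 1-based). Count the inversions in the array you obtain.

9 inversions

Positions 1 and 3 hold 20 and 18; after swapping, the array is [18, 13, 20, 8, 22, 4].
Element-by-element contributions:
18 → 13, 8, 4 → 3
13 → 8, 4 → 2
20 → 8, 4 → 2
8 → 4 → 1
22 → 4 → 1
4 → none → 0
Sum: 3 + 2 + 2 + 1 + 1 + 0 = 9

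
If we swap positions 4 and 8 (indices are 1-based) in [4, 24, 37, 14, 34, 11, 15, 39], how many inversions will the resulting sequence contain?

There are 15 inversions.

Positions 4 and 8 hold 14 and 39; after swapping, the array is [4, 24, 37, 39, 34, 11, 15, 14].
Element-by-element contributions:
4 → none → 0
24 → 11, 15, 14 → 3
37 → 34, 11, 15, 14 → 4
39 → 34, 11, 15, 14 → 4
34 → 11, 15, 14 → 3
11 → none → 0
15 → 14 → 1
14 → none → 0
Sum: 0 + 3 + 4 + 4 + 3 + 0 + 1 + 0 = 15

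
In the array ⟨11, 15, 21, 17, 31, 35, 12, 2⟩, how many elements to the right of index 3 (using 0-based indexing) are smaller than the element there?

The element at index 3 is 17.
Elements after it: 31, 35, 12, 2
Those smaller than 17: 12, 2

2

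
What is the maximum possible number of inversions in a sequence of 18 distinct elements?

153

A reversed (strictly descending) arrangement makes every pair an inversion, giving C(18, 2) inversions.
C(18, 2) = 18·17/2 = 153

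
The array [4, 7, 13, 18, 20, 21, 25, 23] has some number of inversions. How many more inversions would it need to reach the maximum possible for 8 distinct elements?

Maximum inversions for 8 distinct elements is C(8, 2) = 8·7/2 = 28.
Current inversions — for each element, count later smaller elements:
4: 0
7: 0
13: 0
18: 0
20: 0
21: 0
25: 1
23: 0
Current total: 0 + 0 + 0 + 0 + 0 + 0 + 1 + 0 = 1
Shortfall: 28 − 1 = 27

27 inversions short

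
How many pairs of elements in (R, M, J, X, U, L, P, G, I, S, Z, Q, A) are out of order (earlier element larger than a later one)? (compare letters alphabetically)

44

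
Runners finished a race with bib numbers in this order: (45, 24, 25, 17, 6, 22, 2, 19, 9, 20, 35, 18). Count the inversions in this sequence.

Element-by-element contributions:
45: 11
24: 8
25: 8
17: 3
6: 1
22: 5
2: 0
19: 2
9: 0
20: 1
35: 1
18: 0
Sum: 11 + 8 + 8 + 3 + 1 + 5 + 0 + 2 + 0 + 1 + 1 + 0 = 40

Inversions: 40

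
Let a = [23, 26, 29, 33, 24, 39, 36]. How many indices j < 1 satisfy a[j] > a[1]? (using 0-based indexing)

The element at index 1 is 26.
Elements before it: 23
None of them are larger than 26.

0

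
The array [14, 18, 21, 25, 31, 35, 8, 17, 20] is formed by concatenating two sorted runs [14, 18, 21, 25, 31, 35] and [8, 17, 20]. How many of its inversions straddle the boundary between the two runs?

15

For each element r of the right run, count left-run elements greater than r:
r = 8: 14, 18, 21, 25, 31, 35 → 6
r = 17: 18, 21, 25, 31, 35 → 5
r = 20: 21, 25, 31, 35 → 4
Cross-inversions: 6 + 5 + 4 = 15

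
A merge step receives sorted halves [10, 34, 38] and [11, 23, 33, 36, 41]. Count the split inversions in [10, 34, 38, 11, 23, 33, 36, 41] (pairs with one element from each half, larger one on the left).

7 split inversions

Count, for every r in R, how many entries of L exceed r:
r = 11: 34, 38 → 2
r = 23: 34, 38 → 2
r = 33: 34, 38 → 2
r = 36: 38 → 1
r = 41: none → 0
Cross-inversions: 2 + 2 + 2 + 1 + 0 = 7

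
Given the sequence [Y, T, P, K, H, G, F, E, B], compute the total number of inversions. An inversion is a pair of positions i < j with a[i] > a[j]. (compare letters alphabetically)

36 inversions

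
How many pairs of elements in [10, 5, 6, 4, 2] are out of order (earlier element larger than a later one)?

9 inversions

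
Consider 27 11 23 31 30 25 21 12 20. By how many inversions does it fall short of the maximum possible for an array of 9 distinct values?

Maximum inversions for 9 distinct elements is C(9, 2) = 9·8/2 = 36.
Current inversions — for each element, count later smaller elements:
27: 6
11: 0
23: 3
31: 5
30: 4
25: 3
21: 2
12: 0
20: 0
Current total: 6 + 0 + 3 + 5 + 4 + 3 + 2 + 0 + 0 = 23
Shortfall: 36 − 23 = 13

13 inversions short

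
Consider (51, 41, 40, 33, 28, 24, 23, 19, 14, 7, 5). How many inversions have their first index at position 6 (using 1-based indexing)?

The element at index 6 is 24.
Elements after it: 23, 19, 14, 7, 5
Those smaller than 24: 23, 19, 14, 7, 5

5 such elements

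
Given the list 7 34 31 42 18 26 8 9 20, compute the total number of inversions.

21

Element-by-element contributions:
7: 0
34: 6
31: 5
42: 5
18: 2
26: 3
8: 0
9: 0
20: 0
Sum: 0 + 6 + 5 + 5 + 2 + 3 + 0 + 0 + 0 = 21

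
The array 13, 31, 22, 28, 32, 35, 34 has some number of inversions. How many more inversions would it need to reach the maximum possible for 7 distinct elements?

18

Maximum inversions for 7 distinct elements is C(7, 2) = 7·6/2 = 21.
Current inversions — for each element, count later smaller elements:
13: 0
31: 2
22: 0
28: 0
32: 0
35: 1
34: 0
Current total: 0 + 2 + 0 + 0 + 0 + 1 + 0 = 3
Shortfall: 21 − 3 = 18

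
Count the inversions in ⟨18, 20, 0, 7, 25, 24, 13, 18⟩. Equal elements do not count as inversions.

Element-by-element contributions:
18: 3
20: 4
0: 0
7: 0
25: 3
24: 2
13: 0
18: 0
Sum: 3 + 4 + 0 + 0 + 3 + 2 + 0 + 0 = 12

Inversions: 12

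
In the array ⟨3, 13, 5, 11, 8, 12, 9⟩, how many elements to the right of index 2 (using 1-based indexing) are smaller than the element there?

The element at index 2 is 13.
Elements after it: 5, 11, 8, 12, 9
Those smaller than 13: 5, 11, 8, 12, 9

5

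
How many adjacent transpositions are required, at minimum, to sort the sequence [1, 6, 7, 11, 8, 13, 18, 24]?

1

Each adjacent swap fixes exactly one inversion, so the minimum swap count equals the number of inversions.
Count inversions — for each element, later elements that are smaller:
1: none → 0
6: none → 0
7: none → 0
11: 8 → 1
8: none → 0
13: none → 0
18: none → 0
24: none → 0
Total inversions: 0 + 0 + 0 + 1 + 0 + 0 + 0 + 0 = 1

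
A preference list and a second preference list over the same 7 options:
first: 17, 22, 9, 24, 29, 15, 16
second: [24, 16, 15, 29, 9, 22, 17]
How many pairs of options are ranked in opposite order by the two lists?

18

Assign each item its position (1..7) in the first ordering, then rewrite the second ordering as that position sequence:
positions: 17→1, 22→2, 9→3, 24→4, 29→5, 15→6, 16→7
second ordering as positions: [4, 7, 6, 5, 3, 2, 1]
Discordant pairs = inversions in this position sequence.
4: 3, 2, 1 → 3
7: 6, 5, 3, 2, 1 → 5
6: 5, 3, 2, 1 → 4
5: 3, 2, 1 → 3
3: 2, 1 → 2
2: 1 → 1
1: 0
Total: 3 + 5 + 4 + 3 + 2 + 1 + 0 = 18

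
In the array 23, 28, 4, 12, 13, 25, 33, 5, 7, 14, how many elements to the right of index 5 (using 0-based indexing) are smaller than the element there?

The element at index 5 is 25.
Elements after it: 33, 5, 7, 14
Those smaller than 25: 5, 7, 14

3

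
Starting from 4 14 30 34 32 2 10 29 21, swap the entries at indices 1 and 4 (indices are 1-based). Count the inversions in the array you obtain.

22

Positions 1 and 4 hold 4 and 34; after swapping, the array is [34, 14, 30, 4, 32, 2, 10, 29, 21].
Element-by-element contributions:
34 → 14, 30, 4, 32, 2, 10, 29, 21 → 8
14 → 4, 2, 10 → 3
30 → 4, 2, 10, 29, 21 → 5
4 → 2 → 1
32 → 2, 10, 29, 21 → 4
2 → none → 0
10 → none → 0
29 → 21 → 1
21 → none → 0
Sum: 8 + 3 + 5 + 1 + 4 + 0 + 0 + 1 + 0 = 22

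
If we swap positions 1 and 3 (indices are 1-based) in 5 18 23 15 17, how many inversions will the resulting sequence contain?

7 inversions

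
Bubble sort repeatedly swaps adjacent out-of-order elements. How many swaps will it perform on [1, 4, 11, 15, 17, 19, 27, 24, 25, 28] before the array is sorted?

2

Minimum adjacent swaps = number of inversions (each swap of adjacent out-of-order elements removes one inversion and no swap can remove more).
Count inversions — for each element, later elements that are smaller:
1: none → 0
4: none → 0
11: none → 0
15: none → 0
17: none → 0
19: none → 0
27: 24, 25 → 2
24: none → 0
25: none → 0
28: none → 0
Total inversions: 0 + 0 + 0 + 0 + 0 + 0 + 2 + 0 + 0 + 0 = 2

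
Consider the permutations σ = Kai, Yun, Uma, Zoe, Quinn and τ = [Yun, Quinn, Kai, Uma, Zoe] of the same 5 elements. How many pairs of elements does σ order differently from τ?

Assign each item its position (1..5) in the first ordering, then rewrite the second ordering as that position sequence:
positions: Kai→1, Yun→2, Uma→3, Zoe→4, Quinn→5
second ordering as positions: [2, 5, 1, 3, 4]
Discordant pairs = inversions in this position sequence.
2: 1 → 1
5: 1, 3, 4 → 3
1: 0
3: 0
4: 0
Total: 1 + 3 + 0 + 0 + 0 = 4

There are 4 discordant pairs.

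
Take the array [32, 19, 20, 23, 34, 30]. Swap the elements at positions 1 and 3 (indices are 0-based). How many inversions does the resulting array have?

There are 8 inversions.

Positions 1 and 3 hold 19 and 23; after swapping, the array is [32, 23, 20, 19, 34, 30].
For each element, count later entries that are smaller:
32 → 23, 20, 19, 30 → 4
23 → 20, 19 → 2
20 → 19 → 1
19 → none → 0
34 → 30 → 1
30 → none → 0
Sum: 4 + 2 + 1 + 0 + 1 + 0 = 8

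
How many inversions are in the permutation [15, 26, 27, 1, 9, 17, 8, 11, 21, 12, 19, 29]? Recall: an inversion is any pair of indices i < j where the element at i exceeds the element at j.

Count, for each position, how many later elements it exceeds:
15: 5
26: 8
27: 8
1: 0
9: 1
17: 3
8: 0
11: 0
21: 2
12: 0
19: 0
29: 0
Sum: 5 + 8 + 8 + 0 + 1 + 3 + 0 + 0 + 2 + 0 + 0 + 0 = 27

There are 27 inversions.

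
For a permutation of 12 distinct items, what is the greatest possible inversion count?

Inversions: 66

A reversed (strictly descending) arrangement makes every pair an inversion, giving C(12, 2) inversions.
C(12, 2) = 12·11/2 = 66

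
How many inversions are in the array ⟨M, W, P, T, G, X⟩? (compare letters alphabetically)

6 inversions

Inversion pairs (indices are 0-based):
(0,4): M > G
(1,2): W > P
(1,3): W > T
(1,4): W > G
(2,4): P > G
(3,4): T > G
That's 6 pairs.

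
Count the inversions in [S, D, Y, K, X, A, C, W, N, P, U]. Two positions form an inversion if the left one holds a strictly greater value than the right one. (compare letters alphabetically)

27

Sweep left to right; for each value list the smaller values that follow it:
S → D, K, A, C, N, P → 6
D → A, C → 2
Y → K, X, A, C, W, N, P, U → 8
K → A, C → 2
X → A, C, W, N, P, U → 6
A → none → 0
C → none → 0
W → N, P, U → 3
N → none → 0
P → none → 0
U → none → 0
Sum: 6 + 2 + 8 + 2 + 6 + 0 + 0 + 3 + 0 + 0 + 0 = 27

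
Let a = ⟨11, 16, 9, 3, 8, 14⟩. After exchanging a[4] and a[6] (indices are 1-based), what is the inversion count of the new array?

12 inversions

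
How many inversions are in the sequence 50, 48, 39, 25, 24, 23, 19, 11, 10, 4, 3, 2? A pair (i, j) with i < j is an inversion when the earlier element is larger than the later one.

66 inversions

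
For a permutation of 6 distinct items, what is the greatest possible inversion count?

A reversed (strictly descending) arrangement makes every pair an inversion, giving C(6, 2) inversions.
C(6, 2) = 6·5/2 = 15

15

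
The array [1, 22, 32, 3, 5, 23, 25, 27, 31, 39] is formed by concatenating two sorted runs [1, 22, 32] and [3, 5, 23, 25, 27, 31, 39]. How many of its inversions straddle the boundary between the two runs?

8

Take each right-half value and tally the left-half values above it:
r = 3: 22, 32 → 2
r = 5: 22, 32 → 2
r = 23: 32 → 1
r = 25: 32 → 1
r = 27: 32 → 1
r = 31: 32 → 1
r = 39: none → 0
Cross-inversions: 2 + 2 + 1 + 1 + 1 + 1 + 0 = 8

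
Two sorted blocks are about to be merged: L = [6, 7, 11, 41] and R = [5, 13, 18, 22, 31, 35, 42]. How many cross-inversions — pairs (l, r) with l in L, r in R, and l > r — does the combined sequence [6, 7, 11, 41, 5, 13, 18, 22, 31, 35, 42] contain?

Split inversions: 9

Take each right-half value and tally the left-half values above it:
r = 5: 6, 7, 11, 41 → 4
r = 13: 41 → 1
r = 18: 41 → 1
r = 22: 41 → 1
r = 31: 41 → 1
r = 35: 41 → 1
r = 42: none → 0
Cross-inversions: 4 + 1 + 1 + 1 + 1 + 1 + 0 = 9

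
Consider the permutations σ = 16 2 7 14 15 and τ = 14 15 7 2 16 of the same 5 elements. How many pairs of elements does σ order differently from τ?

9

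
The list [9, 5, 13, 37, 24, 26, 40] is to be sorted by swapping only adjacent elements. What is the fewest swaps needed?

3

Each adjacent swap fixes exactly one inversion, so the minimum swap count equals the number of inversions.
Count inversions — for each element, later elements that are smaller:
9: 5 → 1
5: none → 0
13: none → 0
37: 24, 26 → 2
24: none → 0
26: none → 0
40: none → 0
Total inversions: 1 + 0 + 0 + 2 + 0 + 0 + 0 = 3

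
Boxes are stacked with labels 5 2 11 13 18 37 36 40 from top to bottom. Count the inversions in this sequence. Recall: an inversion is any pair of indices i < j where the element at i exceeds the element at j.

Count, for each position, how many later elements it exceeds:
5 → 2 → 1
2 → none → 0
11 → none → 0
13 → none → 0
18 → none → 0
37 → 36 → 1
36 → none → 0
40 → none → 0
Sum: 1 + 0 + 0 + 0 + 0 + 1 + 0 + 0 = 2

2 out-of-order pairs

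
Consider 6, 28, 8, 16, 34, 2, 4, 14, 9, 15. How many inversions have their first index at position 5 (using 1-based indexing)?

5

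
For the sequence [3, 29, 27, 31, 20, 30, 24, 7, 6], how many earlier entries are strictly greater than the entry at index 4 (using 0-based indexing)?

3 such elements

The element at index 4 is 20.
Elements before it: 3, 29, 27, 31
Those larger than 20: 29, 27, 31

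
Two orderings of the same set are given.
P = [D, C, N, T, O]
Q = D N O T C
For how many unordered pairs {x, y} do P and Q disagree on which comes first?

Assign each item its position (1..5) in the first ordering, then rewrite the second ordering as that position sequence:
positions: D→1, C→2, N→3, T→4, O→5
second ordering as positions: [1, 3, 5, 4, 2]
Discordant pairs = inversions in this position sequence.
1: 0
3: 2 → 1
5: 4, 2 → 2
4: 2 → 1
2: 0
Total: 0 + 1 + 2 + 1 + 0 = 4

Disagreeing pairs: 4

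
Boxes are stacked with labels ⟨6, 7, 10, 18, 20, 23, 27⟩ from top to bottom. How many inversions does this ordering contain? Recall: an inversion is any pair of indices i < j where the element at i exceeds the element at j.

0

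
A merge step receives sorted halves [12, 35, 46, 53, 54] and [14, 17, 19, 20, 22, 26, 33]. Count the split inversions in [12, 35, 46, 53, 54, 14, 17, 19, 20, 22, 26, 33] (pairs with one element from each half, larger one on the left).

Cross-inversions: 28

For each element r of the right run, count left-run elements greater than r:
r = 14: 35, 46, 53, 54 → 4
r = 17: 35, 46, 53, 54 → 4
r = 19: 35, 46, 53, 54 → 4
r = 20: 35, 46, 53, 54 → 4
r = 22: 35, 46, 53, 54 → 4
r = 26: 35, 46, 53, 54 → 4
r = 33: 35, 46, 53, 54 → 4
Cross-inversions: 4 + 4 + 4 + 4 + 4 + 4 + 4 = 28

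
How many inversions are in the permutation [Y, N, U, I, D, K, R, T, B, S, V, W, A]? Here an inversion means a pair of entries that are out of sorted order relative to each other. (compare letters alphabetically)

There are 41 inversions.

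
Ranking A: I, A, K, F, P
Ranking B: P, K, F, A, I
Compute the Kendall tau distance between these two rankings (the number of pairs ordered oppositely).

9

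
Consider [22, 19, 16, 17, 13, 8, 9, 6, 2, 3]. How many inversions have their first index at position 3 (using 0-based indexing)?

The element at index 3 is 17.
Elements after it: 13, 8, 9, 6, 2, 3
Those smaller than 17: 13, 8, 9, 6, 2, 3

6 such elements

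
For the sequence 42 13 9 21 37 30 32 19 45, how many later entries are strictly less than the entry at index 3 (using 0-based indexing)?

The element at index 3 is 21.
Elements after it: 37, 30, 32, 19, 45
Those smaller than 21: 19

1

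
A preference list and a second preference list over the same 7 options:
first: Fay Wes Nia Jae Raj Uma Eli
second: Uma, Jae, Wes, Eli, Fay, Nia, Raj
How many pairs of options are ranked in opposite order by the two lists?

Assign each item its position (1..7) in the first ordering, then rewrite the second ordering as that position sequence:
positions: Fay→1, Wes→2, Nia→3, Jae→4, Raj→5, Uma→6, Eli→7
second ordering as positions: [6, 4, 2, 7, 1, 3, 5]
Discordant pairs = inversions in this position sequence.
6: 4, 2, 1, 3, 5 → 5
4: 2, 1, 3 → 3
2: 1 → 1
7: 1, 3, 5 → 3
1: 0
3: 0
5: 0
Total: 5 + 3 + 1 + 3 + 0 + 0 + 0 = 12

There are 12 pairs.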